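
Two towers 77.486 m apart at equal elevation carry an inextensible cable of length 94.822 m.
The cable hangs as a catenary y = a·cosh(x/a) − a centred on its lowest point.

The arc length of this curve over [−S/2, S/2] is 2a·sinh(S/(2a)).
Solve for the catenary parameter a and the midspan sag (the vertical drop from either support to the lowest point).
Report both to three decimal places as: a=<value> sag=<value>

seed: a₀ = √(S³/(24(L−S))) = √(77.486³/(24·17.336)) = 33.439116
iter 1: u=1.158613  f(a)=+1.201e+00  f'(a)=-1.183e+00  a ← 33.439116 − (+1.201e+00/-1.183e+00) = 34.454817
iter 2: u=1.124458  f(a)=+5.691e-02  f'(a)=-1.073e+00  a ← 34.454817 − (+5.691e-02/-1.073e+00) = 34.507848
iter 3: u=1.122730  f(a)=+1.418e-04  f'(a)=-1.068e+00  a ← 34.507848 − (+1.418e-04/-1.068e+00) = 34.507981
iter 4: u=1.122726  f(a)=+8.846e-10  f'(a)=-1.068e+00  a ← 34.507981 − (+8.846e-10/-1.068e+00) = 34.507981
iter 5: u=1.122726  f(a)=+2.842e-14  f'(a)=-1.068e+00  a ← 34.507981 − (+2.842e-14/-1.068e+00) = 34.507981
converged: |Δa| < 1e-12 after 5 iterations
sag = a·(cosh(S/(2a)) − 1) = 34.507981·(cosh(1.122726) − 1) = 24.131628
T_max/T_min = cosh(S/(2a)) = 1.699306

a=34.508 sag=24.132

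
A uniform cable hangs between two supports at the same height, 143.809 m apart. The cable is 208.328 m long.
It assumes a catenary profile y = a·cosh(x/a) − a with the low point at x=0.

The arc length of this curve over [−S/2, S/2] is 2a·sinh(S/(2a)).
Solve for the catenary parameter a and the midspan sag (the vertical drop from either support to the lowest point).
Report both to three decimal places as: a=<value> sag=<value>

a=46.515 sag=67.563

seed: a₀ = √(S³/(24(L−S))) = √(143.809³/(24·64.519)) = 43.825781
iter 1: u=1.640690  f(a)=+9.262e+00  f'(a)=-3.817e+00  a ← 43.825781 − (+9.262e+00/-3.817e+00) = 46.252197
iter 2: u=1.554618  f(a)=+8.248e-01  f'(a)=-3.165e+00  a ← 46.252197 − (+8.248e-01/-3.165e+00) = 46.512812
iter 3: u=1.545907  f(a)=+7.954e-03  f'(a)=-3.104e+00  a ← 46.512812 − (+7.954e-03/-3.104e+00) = 46.515375
iter 4: u=1.545822  f(a)=+7.555e-07  f'(a)=-3.104e+00  a ← 46.515375 − (+7.555e-07/-3.104e+00) = 46.515375
iter 5: u=1.545822  f(a)=+5.684e-14  f'(a)=-3.104e+00  a ← 46.515375 − (+5.684e-14/-3.104e+00) = 46.515375
converged: |Δa| < 1e-12 after 5 iterations
sag = a·(cosh(S/(2a)) − 1) = 46.515375·(cosh(1.545822) − 1) = 67.562752
T_max/T_min = cosh(S/(2a)) = 2.452482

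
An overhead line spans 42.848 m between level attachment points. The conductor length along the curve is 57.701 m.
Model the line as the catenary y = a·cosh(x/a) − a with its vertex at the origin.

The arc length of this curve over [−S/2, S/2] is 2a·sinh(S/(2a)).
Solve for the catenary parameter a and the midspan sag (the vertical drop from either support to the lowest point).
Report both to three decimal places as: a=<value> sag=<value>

a=15.573 sag=17.212

seed: a₀ = √(S³/(24(L−S))) = √(42.848³/(24·14.853)) = 14.855358
iter 1: u=1.442173  f(a)=+1.623e+00  f'(a)=-2.448e+00  a ← 14.855358 − (+1.623e+00/-2.448e+00) = 15.518573
iter 2: u=1.380539  f(a)=+1.150e-01  f'(a)=-2.112e+00  a ← 15.518573 − (+1.150e-01/-2.112e+00) = 15.573044
iter 3: u=1.375711  f(a)=+6.752e-04  f'(a)=-2.087e+00  a ← 15.573044 − (+6.752e-04/-2.087e+00) = 15.573367
iter 4: u=1.375682  f(a)=+2.356e-08  f'(a)=-2.087e+00  a ← 15.573367 − (+2.356e-08/-2.087e+00) = 15.573367
iter 5: u=1.375682  f(a)=+7.105e-15  f'(a)=-2.087e+00  a ← 15.573367 − (+7.105e-15/-2.087e+00) = 15.573367
converged: |Δa| < 1e-12 after 5 iterations
sag = a·(cosh(S/(2a)) − 1) = 15.573367·(cosh(1.375682) − 1) = 17.212012
T_max/T_min = cosh(S/(2a)) = 2.105221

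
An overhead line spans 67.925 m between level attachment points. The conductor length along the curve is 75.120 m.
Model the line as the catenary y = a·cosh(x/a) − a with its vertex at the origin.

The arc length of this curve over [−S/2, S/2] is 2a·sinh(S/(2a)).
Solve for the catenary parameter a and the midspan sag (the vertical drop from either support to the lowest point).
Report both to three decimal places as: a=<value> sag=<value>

a=43.262 sag=14.030

seed: a₀ = √(S³/(24(L−S))) = √(67.925³/(24·7.195)) = 42.601359
iter 1: u=0.797216  f(a)=+2.321e-01  f'(a)=-3.597e-01  a ← 42.601359 − (+2.321e-01/-3.597e-01) = 43.246627
iter 2: u=0.785321  f(a)=+5.379e-03  f'(a)=-3.432e-01  a ← 43.246627 − (+5.379e-03/-3.432e-01) = 43.262299
iter 3: u=0.785037  f(a)=+3.041e-06  f'(a)=-3.429e-01  a ← 43.262299 − (+3.041e-06/-3.429e-01) = 43.262307
iter 4: u=0.785037  f(a)=+9.663e-13  f'(a)=-3.429e-01  a ← 43.262307 − (+9.663e-13/-3.429e-01) = 43.262307
converged: |Δa| < 1e-12 after 4 iterations
sag = a·(cosh(S/(2a)) − 1) = 43.262307·(cosh(0.785037) − 1) = 14.029759
T_max/T_min = cosh(S/(2a)) = 1.324295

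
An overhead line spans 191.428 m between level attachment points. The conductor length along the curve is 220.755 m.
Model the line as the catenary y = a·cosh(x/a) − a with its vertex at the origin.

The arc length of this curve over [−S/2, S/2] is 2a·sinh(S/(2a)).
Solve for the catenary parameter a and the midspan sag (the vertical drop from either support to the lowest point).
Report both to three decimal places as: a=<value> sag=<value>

seed: a₀ = √(S³/(24(L−S))) = √(191.428³/(24·29.327)) = 99.831766
iter 1: u=0.958753  f(a)=+1.378e+00  f'(a)=-6.433e-01  a ← 99.831766 − (+1.378e+00/-6.433e-01) = 101.973344
iter 2: u=0.938618  f(a)=+4.558e-02  f'(a)=-6.014e-01  a ← 101.973344 − (+4.558e-02/-6.014e-01) = 102.049136
iter 3: u=0.937921  f(a)=+5.367e-05  f'(a)=-6.000e-01  a ← 102.049136 − (+5.367e-05/-6.000e-01) = 102.049225
iter 4: u=0.937920  f(a)=+7.458e-11  f'(a)=-6.000e-01  a ← 102.049225 − (+7.458e-11/-6.000e-01) = 102.049225
iter 5: u=0.937920  f(a)=+0.000e+00  f'(a)=-6.000e-01  a ← 102.049225 − (+0.000e+00/-6.000e-01) = 102.049225
converged: |Δa| < 1e-12 after 5 iterations
sag = a·(cosh(S/(2a)) − 1) = 102.049225·(cosh(0.937920) − 1) = 48.274548
T_max/T_min = cosh(S/(2a)) = 1.473052

a=102.049 sag=48.275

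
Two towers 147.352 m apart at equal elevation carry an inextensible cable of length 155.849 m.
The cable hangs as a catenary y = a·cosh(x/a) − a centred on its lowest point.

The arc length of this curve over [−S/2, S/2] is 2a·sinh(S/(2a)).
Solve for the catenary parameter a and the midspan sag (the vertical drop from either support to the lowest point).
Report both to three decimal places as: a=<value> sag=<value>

a=126.324 sag=22.101

seed: a₀ = √(S³/(24(L−S))) = √(147.352³/(24·8.497)) = 125.255159
iter 1: u=0.588207  f(a)=+1.482e-01  f'(a)=-1.404e-01  a ← 125.255159 − (+1.482e-01/-1.404e-01) = 126.310576
iter 2: u=0.583292  f(a)=+1.894e-03  f'(a)=-1.369e-01  a ← 126.310576 − (+1.894e-03/-1.369e-01) = 126.324416
iter 3: u=0.583229  f(a)=+3.183e-07  f'(a)=-1.368e-01  a ← 126.324416 − (+3.183e-07/-1.368e-01) = 126.324418
iter 4: u=0.583228  f(a)=+0.000e+00  f'(a)=-1.368e-01  a ← 126.324418 − (+0.000e+00/-1.368e-01) = 126.324418
converged: |Δa| < 1e-12 after 4 iterations
sag = a·(cosh(S/(2a)) − 1) = 126.324418·(cosh(0.583228) − 1) = 22.100938
T_max/T_min = cosh(S/(2a)) = 1.174954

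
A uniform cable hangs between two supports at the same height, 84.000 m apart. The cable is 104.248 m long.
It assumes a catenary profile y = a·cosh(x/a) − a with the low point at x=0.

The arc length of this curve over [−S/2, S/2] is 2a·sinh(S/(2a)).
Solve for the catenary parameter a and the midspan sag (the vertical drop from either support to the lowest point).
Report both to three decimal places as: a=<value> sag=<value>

seed: a₀ = √(S³/(24(L−S))) = √(84.000³/(24·20.248)) = 34.923860
iter 1: u=1.202616  f(a)=+1.516e+00  f'(a)=-1.336e+00  a ← 34.923860 − (+1.516e+00/-1.336e+00) = 36.058211
iter 2: u=1.164783  f(a)=+7.698e-02  f'(a)=-1.204e+00  a ← 36.058211 − (+7.698e-02/-1.204e+00) = 36.122170
iter 3: u=1.162721  f(a)=+2.221e-04  f'(a)=-1.197e+00  a ← 36.122170 − (+2.221e-04/-1.197e+00) = 36.122355
iter 4: u=1.162715  f(a)=+1.860e-09  f'(a)=-1.197e+00  a ← 36.122355 − (+1.860e-09/-1.197e+00) = 36.122355
iter 5: u=1.162715  f(a)=+1.421e-14  f'(a)=-1.197e+00  a ← 36.122355 − (+1.421e-14/-1.197e+00) = 36.122355
converged: |Δa| < 1e-12 after 5 iterations
sag = a·(cosh(S/(2a)) − 1) = 36.122355·(cosh(1.162715) − 1) = 27.294803
T_max/T_min = cosh(S/(2a)) = 1.755621

a=36.122 sag=27.295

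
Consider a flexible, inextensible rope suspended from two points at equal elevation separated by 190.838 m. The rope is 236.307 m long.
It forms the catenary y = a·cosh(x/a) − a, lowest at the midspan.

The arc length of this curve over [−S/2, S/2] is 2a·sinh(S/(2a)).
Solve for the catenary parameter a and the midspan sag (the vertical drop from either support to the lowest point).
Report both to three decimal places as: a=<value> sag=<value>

seed: a₀ = √(S³/(24(L−S))) = √(190.838³/(24·45.469)) = 79.805709
iter 1: u=1.195641  f(a)=+3.363e+00  f'(a)=-1.311e+00  a ← 79.805709 − (+3.363e+00/-1.311e+00) = 82.370969
iter 2: u=1.158406  f(a)=+1.690e-01  f'(a)=-1.182e+00  a ← 82.370969 − (+1.690e-01/-1.182e+00) = 82.513881
iter 3: u=1.156399  f(a)=+4.764e-04  f'(a)=-1.176e+00  a ← 82.513881 − (+4.764e-04/-1.176e+00) = 82.514287
iter 4: u=1.156394  f(a)=+3.811e-09  f'(a)=-1.176e+00  a ← 82.514287 − (+3.811e-09/-1.176e+00) = 82.514287
iter 5: u=1.156394  f(a)=+2.842e-14  f'(a)=-1.176e+00  a ← 82.514287 − (+2.842e-14/-1.176e+00) = 82.514287
converged: |Δa| < 1e-12 after 5 iterations
sag = a·(cosh(S/(2a)) − 1) = 82.514287·(cosh(1.156394) − 1) = 61.599755
T_max/T_min = cosh(S/(2a)) = 1.746534

a=82.514 sag=61.600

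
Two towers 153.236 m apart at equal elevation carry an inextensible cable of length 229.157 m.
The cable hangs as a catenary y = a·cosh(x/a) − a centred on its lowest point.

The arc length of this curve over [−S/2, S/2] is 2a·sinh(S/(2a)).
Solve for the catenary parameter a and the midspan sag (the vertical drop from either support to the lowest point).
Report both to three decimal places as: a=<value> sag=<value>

a=47.424 sag=76.581

seed: a₀ = √(S³/(24(L−S))) = √(153.236³/(24·75.921)) = 44.438013
iter 1: u=1.724155  f(a)=+1.212e+01  f'(a)=-4.547e+00  a ← 44.438013 − (+1.212e+01/-4.547e+00) = 47.103066
iter 2: u=1.626603  f(a)=+1.176e+00  f'(a)=-3.704e+00  a ← 47.103066 − (+1.176e+00/-3.704e+00) = 47.420494
iter 3: u=1.615715  f(a)=+1.369e-02  f'(a)=-3.618e+00  a ← 47.420494 − (+1.369e-02/-3.618e+00) = 47.424279
iter 4: u=1.615586  f(a)=+1.905e-06  f'(a)=-3.617e+00  a ← 47.424279 − (+1.905e-06/-3.617e+00) = 47.424279
iter 5: u=1.615586  f(a)=+0.000e+00  f'(a)=-3.617e+00  a ← 47.424279 − (+0.000e+00/-3.617e+00) = 47.424279
converged: |Δa| < 1e-12 after 5 iterations
sag = a·(cosh(S/(2a)) − 1) = 47.424279·(cosh(1.615586) − 1) = 76.580942
T_max/T_min = cosh(S/(2a)) = 2.614805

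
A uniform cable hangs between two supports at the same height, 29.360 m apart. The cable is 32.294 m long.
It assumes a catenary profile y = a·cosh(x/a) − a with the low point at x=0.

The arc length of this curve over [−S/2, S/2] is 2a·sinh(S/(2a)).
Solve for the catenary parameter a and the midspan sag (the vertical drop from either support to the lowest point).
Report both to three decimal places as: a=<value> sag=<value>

a=19.236 sag=5.879

seed: a₀ = √(S³/(24(L−S))) = √(29.360³/(24·2.934)) = 18.958257
iter 1: u=0.774333  f(a)=+8.923e-02  f'(a)=-3.285e-01  a ← 18.958257 − (+8.923e-02/-3.285e-01) = 19.229888
iter 2: u=0.763395  f(a)=+1.954e-03  f'(a)=-3.142e-01  a ← 19.229888 − (+1.954e-03/-3.142e-01) = 19.236106
iter 3: u=0.763148  f(a)=+9.834e-07  f'(a)=-3.139e-01  a ← 19.236106 − (+9.834e-07/-3.139e-01) = 19.236109
iter 4: u=0.763148  f(a)=+2.487e-13  f'(a)=-3.139e-01  a ← 19.236109 − (+2.487e-13/-3.139e-01) = 19.236109
converged: |Δa| < 1e-12 after 4 iterations
sag = a·(cosh(S/(2a)) − 1) = 19.236109·(cosh(0.763148) − 1) = 5.878697
T_max/T_min = cosh(S/(2a)) = 1.305607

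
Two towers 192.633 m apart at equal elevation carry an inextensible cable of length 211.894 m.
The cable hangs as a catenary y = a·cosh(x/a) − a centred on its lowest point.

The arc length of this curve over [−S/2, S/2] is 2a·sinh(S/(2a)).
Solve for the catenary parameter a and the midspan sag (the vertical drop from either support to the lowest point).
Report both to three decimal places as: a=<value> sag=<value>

a=126.175 sag=38.582

seed: a₀ = √(S³/(24(L−S))) = √(192.633³/(24·19.261)) = 124.351491
iter 1: u=0.774550  f(a)=+5.861e-01  f'(a)=-3.288e-01  a ← 124.351491 − (+5.861e-01/-3.288e-01) = 126.134141
iter 2: u=0.763604  f(a)=+1.284e-02  f'(a)=-3.145e-01  a ← 126.134141 − (+1.284e-02/-3.145e-01) = 126.174969
iter 3: u=0.763357  f(a)=+6.470e-06  f'(a)=-3.142e-01  a ← 126.174969 − (+6.470e-06/-3.142e-01) = 126.174990
iter 4: u=0.763357  f(a)=+1.648e-12  f'(a)=-3.142e-01  a ← 126.174990 − (+1.648e-12/-3.142e-01) = 126.174990
converged: |Δa| < 1e-12 after 4 iterations
sag = a·(cosh(S/(2a)) − 1) = 126.174990·(cosh(0.763357) − 1) = 38.582089
T_max/T_min = cosh(S/(2a)) = 1.305782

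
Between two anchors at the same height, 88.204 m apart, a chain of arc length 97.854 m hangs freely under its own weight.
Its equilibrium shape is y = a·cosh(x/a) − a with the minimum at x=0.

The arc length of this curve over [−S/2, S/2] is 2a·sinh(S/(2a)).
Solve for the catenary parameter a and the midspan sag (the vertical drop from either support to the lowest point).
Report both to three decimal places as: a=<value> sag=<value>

seed: a₀ = √(S³/(24(L−S))) = √(88.204³/(24·9.650)) = 54.433109
iter 1: u=0.810205  f(a)=+3.217e-01  f'(a)=-3.784e-01  a ← 54.433109 − (+3.217e-01/-3.784e-01) = 55.283354
iter 2: u=0.797745  f(a)=+7.693e-03  f'(a)=-3.605e-01  a ← 55.283354 − (+7.693e-03/-3.605e-01) = 55.304694
iter 3: u=0.797437  f(a)=+4.638e-06  f'(a)=-3.601e-01  a ← 55.304694 − (+4.638e-06/-3.601e-01) = 55.304707
iter 4: u=0.797437  f(a)=+1.691e-12  f'(a)=-3.601e-01  a ← 55.304707 − (+1.691e-12/-3.601e-01) = 55.304707
converged: |Δa| < 1e-12 after 4 iterations
sag = a·(cosh(S/(2a)) − 1) = 55.304707·(cosh(0.797437) − 1) = 18.536081
T_max/T_min = cosh(S/(2a)) = 1.335163

a=55.305 sag=18.536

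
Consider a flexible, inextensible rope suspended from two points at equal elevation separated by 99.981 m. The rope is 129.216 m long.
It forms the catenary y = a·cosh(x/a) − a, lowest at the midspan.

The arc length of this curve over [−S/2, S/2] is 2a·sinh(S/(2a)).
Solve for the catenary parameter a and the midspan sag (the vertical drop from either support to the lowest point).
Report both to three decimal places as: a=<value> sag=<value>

seed: a₀ = √(S³/(24(L−S))) = √(99.981³/(24·29.235)) = 37.741490
iter 1: u=1.324550  f(a)=+2.674e+00  f'(a)=-1.839e+00  a ← 37.741490 − (+2.674e+00/-1.839e+00) = 39.196017
iter 2: u=1.275397  f(a)=+1.624e-01  f'(a)=-1.622e+00  a ← 39.196017 − (+1.624e-01/-1.622e+00) = 39.296154
iter 3: u=1.272147  f(a)=+6.842e-04  f'(a)=-1.608e+00  a ← 39.296154 − (+6.842e-04/-1.608e+00) = 39.296579
iter 4: u=1.272134  f(a)=+1.226e-08  f'(a)=-1.608e+00  a ← 39.296579 − (+1.226e-08/-1.608e+00) = 39.296579
iter 5: u=1.272134  f(a)=-2.842e-14  f'(a)=-1.608e+00  a ← 39.296579 − (-2.842e-14/-1.608e+00) = 39.296579
converged: |Δa| < 1e-12 after 5 iterations
sag = a·(cosh(S/(2a)) − 1) = 39.296579·(cosh(1.272134) − 1) = 36.323622
T_max/T_min = cosh(S/(2a)) = 1.924346

a=39.297 sag=36.324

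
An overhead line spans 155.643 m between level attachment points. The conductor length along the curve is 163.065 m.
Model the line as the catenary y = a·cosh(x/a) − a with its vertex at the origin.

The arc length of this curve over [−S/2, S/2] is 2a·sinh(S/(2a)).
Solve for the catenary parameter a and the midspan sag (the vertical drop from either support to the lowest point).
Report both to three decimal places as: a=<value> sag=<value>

seed: a₀ = √(S³/(24(L−S))) = √(155.643³/(24·7.422)) = 145.488375
iter 1: u=0.534898  f(a)=+1.069e-01  f'(a)=-1.050e-01  a ← 145.488375 − (+1.069e-01/-1.050e-01) = 146.506722
iter 2: u=0.531180  f(a)=+1.133e-03  f'(a)=-1.028e-01  a ← 146.506722 − (+1.133e-03/-1.028e-01) = 146.517745
iter 3: u=0.531140  f(a)=+1.302e-07  f'(a)=-1.027e-01  a ← 146.517745 − (+1.302e-07/-1.027e-01) = 146.517747
iter 4: u=0.531140  f(a)=+0.000e+00  f'(a)=-1.027e-01  a ← 146.517747 − (+0.000e+00/-1.027e-01) = 146.517747
converged: |Δa| < 1e-12 after 4 iterations
sag = a·(cosh(S/(2a)) − 1) = 146.517747·(cosh(0.531140) − 1) = 21.157531
T_max/T_min = cosh(S/(2a)) = 1.144403

a=146.518 sag=21.158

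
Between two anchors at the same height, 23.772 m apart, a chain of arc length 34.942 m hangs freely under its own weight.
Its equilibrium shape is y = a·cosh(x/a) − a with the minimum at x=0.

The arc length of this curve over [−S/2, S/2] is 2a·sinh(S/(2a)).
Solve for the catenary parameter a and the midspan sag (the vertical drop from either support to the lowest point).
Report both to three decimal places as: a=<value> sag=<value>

a=7.532 sag=11.493

seed: a₀ = √(S³/(24(L−S))) = √(23.772³/(24·11.170)) = 7.078910
iter 1: u=1.679072  f(a)=+1.685e+00  f'(a)=-4.140e+00  a ← 7.078910 − (+1.685e+00/-4.140e+00) = 7.485797
iter 2: u=1.587807  f(a)=+1.562e-01  f'(a)=-3.405e+00  a ← 7.485797 − (+1.562e-01/-3.405e+00) = 7.531657
iter 3: u=1.578139  f(a)=+1.645e-03  f'(a)=-3.334e+00  a ← 7.531657 − (+1.645e-03/-3.334e+00) = 7.532150
iter 4: u=1.578035  f(a)=+1.867e-07  f'(a)=-3.333e+00  a ← 7.532150 − (+1.867e-07/-3.333e+00) = 7.532150
iter 5: u=1.578035  f(a)=-7.105e-15  f'(a)=-3.333e+00  a ← 7.532150 − (-7.105e-15/-3.333e+00) = 7.532150
converged: |Δa| < 1e-12 after 5 iterations
sag = a·(cosh(S/(2a)) − 1) = 7.532150·(cosh(1.578035) − 1) = 11.493336
T_max/T_min = cosh(S/(2a)) = 2.525904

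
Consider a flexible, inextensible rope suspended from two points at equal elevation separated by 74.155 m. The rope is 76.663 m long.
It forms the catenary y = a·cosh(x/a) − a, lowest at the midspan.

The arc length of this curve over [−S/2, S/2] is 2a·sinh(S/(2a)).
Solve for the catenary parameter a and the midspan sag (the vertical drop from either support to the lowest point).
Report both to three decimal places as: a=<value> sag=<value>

a=82.722 sag=8.449

seed: a₀ = √(S³/(24(L−S))) = √(74.155³/(24·2.508)) = 82.307853
iter 1: u=0.450473  f(a)=+2.557e-02  f'(a)=-6.219e-02  a ← 82.307853 − (+2.557e-02/-6.219e-02) = 82.719032
iter 2: u=0.448234  f(a)=+1.929e-04  f'(a)=-6.125e-02  a ← 82.719032 − (+1.929e-04/-6.125e-02) = 82.722181
iter 3: u=0.448217  f(a)=+1.116e-08  f'(a)=-6.125e-02  a ← 82.722181 − (+1.116e-08/-6.125e-02) = 82.722181
iter 4: u=0.448217  f(a)=+1.421e-14  f'(a)=-6.125e-02  a ← 82.722181 − (+1.421e-14/-6.125e-02) = 82.722181
converged: |Δa| < 1e-12 after 4 iterations
sag = a·(cosh(S/(2a)) − 1) = 82.722181·(cosh(0.448217) − 1) = 8.449433
T_max/T_min = cosh(S/(2a)) = 1.102142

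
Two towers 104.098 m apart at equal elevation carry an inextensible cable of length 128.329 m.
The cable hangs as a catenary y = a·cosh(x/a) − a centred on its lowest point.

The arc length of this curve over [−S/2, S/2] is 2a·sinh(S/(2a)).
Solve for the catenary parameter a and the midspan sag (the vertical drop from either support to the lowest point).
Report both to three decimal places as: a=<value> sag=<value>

a=45.505 sag=33.158

seed: a₀ = √(S³/(24(L−S))) = √(104.098³/(24·24.231)) = 44.042533
iter 1: u=1.181789  f(a)=+1.749e+00  f'(a)=-1.262e+00  a ← 44.042533 − (+1.749e+00/-1.262e+00) = 45.428910
iter 2: u=1.145724  f(a)=+8.600e-02  f'(a)=-1.141e+00  a ← 45.428910 − (+8.600e-02/-1.141e+00) = 45.504312
iter 3: u=1.143826  f(a)=+2.316e-04  f'(a)=-1.134e+00  a ← 45.504312 − (+2.316e-04/-1.134e+00) = 45.504516
iter 4: u=1.143821  f(a)=+1.690e-09  f'(a)=-1.134e+00  a ← 45.504516 − (+1.690e-09/-1.134e+00) = 45.504516
iter 5: u=1.143821  f(a)=+0.000e+00  f'(a)=-1.134e+00  a ← 45.504516 − (+0.000e+00/-1.134e+00) = 45.504516
converged: |Δa| < 1e-12 after 5 iterations
sag = a·(cosh(S/(2a)) − 1) = 45.504516·(cosh(1.143821) − 1) = 33.157699
T_max/T_min = cosh(S/(2a)) = 1.728668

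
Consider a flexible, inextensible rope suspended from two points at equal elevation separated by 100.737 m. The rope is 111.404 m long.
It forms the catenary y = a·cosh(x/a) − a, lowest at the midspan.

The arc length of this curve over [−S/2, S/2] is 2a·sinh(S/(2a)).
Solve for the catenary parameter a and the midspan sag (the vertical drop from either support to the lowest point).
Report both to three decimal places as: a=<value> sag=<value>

a=64.171 sag=20.803

seed: a₀ = √(S³/(24(L−S))) = √(100.737³/(24·10.667)) = 63.191222
iter 1: u=0.797081  f(a)=+3.440e-01  f'(a)=-3.596e-01  a ← 63.191222 − (+3.440e-01/-3.596e-01) = 64.148047
iter 2: u=0.785191  f(a)=+7.970e-03  f'(a)=-3.431e-01  a ← 64.148047 − (+7.970e-03/-3.431e-01) = 64.171277
iter 3: u=0.784907  f(a)=+4.502e-06  f'(a)=-3.427e-01  a ← 64.171277 − (+4.502e-06/-3.427e-01) = 64.171291
iter 4: u=0.784907  f(a)=+1.450e-12  f'(a)=-3.427e-01  a ← 64.171291 − (+1.450e-12/-3.427e-01) = 64.171291
converged: |Δa| < 1e-12 after 4 iterations
sag = a·(cosh(S/(2a)) − 1) = 64.171291·(cosh(0.784907) − 1) = 20.803219
T_max/T_min = cosh(S/(2a)) = 1.324183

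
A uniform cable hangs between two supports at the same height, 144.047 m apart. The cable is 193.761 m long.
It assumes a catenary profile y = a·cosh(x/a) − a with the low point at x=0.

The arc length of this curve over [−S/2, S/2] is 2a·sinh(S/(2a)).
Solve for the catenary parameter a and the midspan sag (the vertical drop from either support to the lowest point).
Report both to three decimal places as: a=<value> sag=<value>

seed: a₀ = √(S³/(24(L−S))) = √(144.047³/(24·49.714)) = 50.050838
iter 1: u=1.439007  f(a)=+5.408e+00  f'(a)=-2.430e+00  a ← 50.050838 − (+5.408e+00/-2.430e+00) = 52.276981
iter 2: u=1.377729  f(a)=+3.818e-01  f'(a)=-2.098e+00  a ← 52.276981 − (+3.818e-01/-2.098e+00) = 52.458984
iter 3: u=1.372949  f(a)=+2.222e-03  f'(a)=-2.073e+00  a ← 52.458984 − (+2.222e-03/-2.073e+00) = 52.460056
iter 4: u=1.372921  f(a)=+7.619e-08  f'(a)=-2.073e+00  a ← 52.460056 − (+7.619e-08/-2.073e+00) = 52.460056
iter 5: u=1.372921  f(a)=-2.842e-14  f'(a)=-2.073e+00  a ← 52.460056 − (-2.842e-14/-2.073e+00) = 52.460056
converged: |Δa| < 1e-12 after 5 iterations
sag = a·(cosh(S/(2a)) − 1) = 52.460056·(cosh(1.372921) − 1) = 57.712031
T_max/T_min = cosh(S/(2a)) = 2.100114

a=52.460 sag=57.712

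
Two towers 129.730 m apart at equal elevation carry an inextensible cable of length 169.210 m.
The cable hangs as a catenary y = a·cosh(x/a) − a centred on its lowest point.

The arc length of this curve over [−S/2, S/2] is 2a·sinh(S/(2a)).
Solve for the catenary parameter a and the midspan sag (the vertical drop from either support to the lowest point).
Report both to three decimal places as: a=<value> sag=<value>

seed: a₀ = √(S³/(24(L−S))) = √(129.730³/(24·39.480)) = 48.002785
iter 1: u=1.351276  f(a)=+3.765e+00  f'(a)=-1.966e+00  a ← 48.002785 − (+3.765e+00/-1.966e+00) = 49.918392
iter 2: u=1.299421  f(a)=+2.371e-01  f'(a)=-1.725e+00  a ← 49.918392 − (+2.371e-01/-1.725e+00) = 50.055844
iter 3: u=1.295853  f(a)=+1.080e-03  f'(a)=-1.709e+00  a ← 50.055844 − (+1.080e-03/-1.709e+00) = 50.056476
iter 4: u=1.295836  f(a)=+2.264e-08  f'(a)=-1.709e+00  a ← 50.056476 − (+2.264e-08/-1.709e+00) = 50.056476
iter 5: u=1.295836  f(a)=-2.842e-14  f'(a)=-1.709e+00  a ← 50.056476 − (-2.842e-14/-1.709e+00) = 50.056476
converged: |Δa| < 1e-12 after 5 iterations
sag = a·(cosh(S/(2a)) − 1) = 50.056476·(cosh(1.295836) − 1) = 48.247424
T_max/T_min = cosh(S/(2a)) = 1.963860

a=50.056 sag=48.247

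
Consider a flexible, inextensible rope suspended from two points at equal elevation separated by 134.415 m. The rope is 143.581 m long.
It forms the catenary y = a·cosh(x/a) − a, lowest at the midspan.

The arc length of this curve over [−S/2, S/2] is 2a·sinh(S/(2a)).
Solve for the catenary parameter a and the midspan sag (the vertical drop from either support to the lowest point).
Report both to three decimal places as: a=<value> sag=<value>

a=106.128 sag=22.001

seed: a₀ = √(S³/(24(L−S))) = √(134.415³/(24·9.166)) = 105.069353
iter 1: u=0.639649  f(a)=+1.894e-01  f'(a)=-1.817e-01  a ← 105.069353 − (+1.894e-01/-1.817e-01) = 106.111351
iter 2: u=0.633368  f(a)=+2.854e-03  f'(a)=-1.763e-01  a ← 106.111351 − (+2.854e-03/-1.763e-01) = 106.127540
iter 3: u=0.633271  f(a)=+6.702e-07  f'(a)=-1.762e-01  a ← 106.127540 − (+6.702e-07/-1.762e-01) = 106.127544
iter 4: u=0.633271  f(a)=+2.842e-14  f'(a)=-1.762e-01  a ← 106.127544 − (+2.842e-14/-1.762e-01) = 106.127544
converged: |Δa| < 1e-12 after 4 iterations
sag = a·(cosh(S/(2a)) − 1) = 106.127544·(cosh(0.633271) − 1) = 22.001030
T_max/T_min = cosh(S/(2a)) = 1.207307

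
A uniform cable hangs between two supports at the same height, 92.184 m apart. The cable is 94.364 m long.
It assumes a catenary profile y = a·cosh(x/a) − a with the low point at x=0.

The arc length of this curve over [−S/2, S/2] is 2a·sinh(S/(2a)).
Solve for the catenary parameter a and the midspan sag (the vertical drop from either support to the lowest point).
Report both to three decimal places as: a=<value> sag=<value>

seed: a₀ = √(S³/(24(L−S))) = √(92.184³/(24·2.180)) = 122.362814
iter 1: u=0.376683  f(a)=+1.552e-02  f'(a)=-3.614e-02  a ← 122.362814 − (+1.552e-02/-3.614e-02) = 122.792211
iter 2: u=0.375366  f(a)=+8.207e-05  f'(a)=-3.576e-02  a ← 122.792211 − (+8.207e-05/-3.576e-02) = 122.794506
iter 3: u=0.375359  f(a)=+2.322e-09  f'(a)=-3.576e-02  a ← 122.794506 − (+2.322e-09/-3.576e-02) = 122.794506
iter 4: u=0.375359  f(a)=+0.000e+00  f'(a)=-3.576e-02  a ← 122.794506 − (+0.000e+00/-3.576e-02) = 122.794506
converged: |Δa| < 1e-12 after 4 iterations
sag = a·(cosh(S/(2a)) − 1) = 122.794506·(cosh(0.375359) − 1) = 8.752565
T_max/T_min = cosh(S/(2a)) = 1.071278

a=122.795 sag=8.753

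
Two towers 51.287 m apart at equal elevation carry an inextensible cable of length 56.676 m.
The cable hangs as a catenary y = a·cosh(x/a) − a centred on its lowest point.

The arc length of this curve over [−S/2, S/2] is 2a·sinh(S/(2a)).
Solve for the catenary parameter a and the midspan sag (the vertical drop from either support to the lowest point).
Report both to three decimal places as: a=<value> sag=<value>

seed: a₀ = √(S³/(24(L−S))) = √(51.287³/(24·5.389)) = 32.296186
iter 1: u=0.794010  f(a)=+1.724e-01  f'(a)=-3.552e-01  a ← 32.296186 − (+1.724e-01/-3.552e-01) = 32.781622
iter 2: u=0.782252  f(a)=+3.965e-03  f'(a)=-3.391e-01  a ← 32.781622 − (+3.965e-03/-3.391e-01) = 32.793316
iter 3: u=0.781973  f(a)=+2.206e-06  f'(a)=-3.387e-01  a ← 32.793316 − (+2.206e-06/-3.387e-01) = 32.793322
iter 4: u=0.781973  f(a)=+6.750e-13  f'(a)=-3.387e-01  a ← 32.793322 − (+6.750e-13/-3.387e-01) = 32.793322
converged: |Δa| < 1e-12 after 4 iterations
sag = a·(cosh(S/(2a)) − 1) = 32.793322·(cosh(0.781973) − 1) = 10.547700
T_max/T_min = cosh(S/(2a)) = 1.321642

a=32.793 sag=10.548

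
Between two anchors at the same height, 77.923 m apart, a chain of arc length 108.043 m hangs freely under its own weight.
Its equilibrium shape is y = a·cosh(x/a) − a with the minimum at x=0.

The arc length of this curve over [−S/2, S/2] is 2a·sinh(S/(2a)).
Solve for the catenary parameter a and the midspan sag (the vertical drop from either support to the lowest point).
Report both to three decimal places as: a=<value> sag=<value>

seed: a₀ = √(S³/(24(L−S))) = √(77.923³/(24·30.120)) = 25.583820
iter 1: u=1.522896  f(a)=+3.692e+00  f'(a)=-2.948e+00  a ← 25.583820 − (+3.692e+00/-2.948e+00) = 26.836208
iter 2: u=1.451826  f(a)=+2.884e-01  f'(a)=-2.504e+00  a ← 26.836208 − (+2.884e-01/-2.504e+00) = 26.951398
iter 3: u=1.445621  f(a)=+2.090e-03  f'(a)=-2.468e+00  a ← 26.951398 − (+2.090e-03/-2.468e+00) = 26.952245
iter 4: u=1.445575  f(a)=+1.115e-07  f'(a)=-2.467e+00  a ← 26.952245 − (+1.115e-07/-2.467e+00) = 26.952245
iter 5: u=1.445575  f(a)=+2.842e-14  f'(a)=-2.467e+00  a ← 26.952245 − (+2.842e-14/-2.467e+00) = 26.952245
converged: |Δa| < 1e-12 after 5 iterations
sag = a·(cosh(S/(2a)) − 1) = 26.952245·(cosh(1.445575) − 1) = 33.419487
T_max/T_min = cosh(S/(2a)) = 2.239952

a=26.952 sag=33.419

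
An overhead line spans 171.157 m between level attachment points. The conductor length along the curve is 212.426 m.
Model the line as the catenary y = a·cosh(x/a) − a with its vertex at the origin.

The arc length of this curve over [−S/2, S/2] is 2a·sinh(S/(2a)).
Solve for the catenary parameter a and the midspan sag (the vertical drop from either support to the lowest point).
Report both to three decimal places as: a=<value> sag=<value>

a=73.592 sag=55.625

seed: a₀ = √(S³/(24(L−S))) = √(171.157³/(24·41.269)) = 71.149918
iter 1: u=1.202791  f(a)=+3.090e+00  f'(a)=-1.337e+00  a ← 71.149918 − (+3.090e+00/-1.337e+00) = 73.461519
iter 2: u=1.164943  f(a)=+1.570e-01  f'(a)=-1.204e+00  a ← 73.461519 − (+1.570e-01/-1.204e+00) = 73.591894
iter 3: u=1.162879  f(a)=+4.532e-04  f'(a)=-1.197e+00  a ← 73.591894 − (+4.532e-04/-1.197e+00) = 73.592273
iter 4: u=1.162873  f(a)=+3.800e-09  f'(a)=-1.197e+00  a ← 73.592273 − (+3.800e-09/-1.197e+00) = 73.592273
iter 5: u=1.162873  f(a)=+0.000e+00  f'(a)=-1.197e+00  a ← 73.592273 − (+0.000e+00/-1.197e+00) = 73.592273
converged: |Δa| < 1e-12 after 5 iterations
sag = a·(cosh(S/(2a)) − 1) = 73.592273·(cosh(1.162873) − 1) = 55.624692
T_max/T_min = cosh(S/(2a)) = 1.755850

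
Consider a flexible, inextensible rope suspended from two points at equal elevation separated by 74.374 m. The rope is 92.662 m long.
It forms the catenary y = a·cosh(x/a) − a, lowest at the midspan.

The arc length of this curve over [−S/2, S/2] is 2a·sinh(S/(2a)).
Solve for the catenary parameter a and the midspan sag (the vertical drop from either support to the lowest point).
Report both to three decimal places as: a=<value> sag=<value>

a=31.686 sag=24.444

seed: a₀ = √(S³/(24(L−S))) = √(74.374³/(24·18.288)) = 30.615615
iter 1: u=1.214642  f(a)=+1.397e+00  f'(a)=-1.380e+00  a ← 30.615615 − (+1.397e+00/-1.380e+00) = 31.627892
iter 2: u=1.175766  f(a)=+7.230e-02  f'(a)=-1.241e+00  a ← 31.627892 − (+7.230e-02/-1.241e+00) = 31.686153
iter 3: u=1.173604  f(a)=+2.169e-04  f'(a)=-1.234e+00  a ← 31.686153 − (+2.169e-04/-1.234e+00) = 31.686328
iter 4: u=1.173598  f(a)=+1.965e-09  f'(a)=-1.234e+00  a ← 31.686328 − (+1.965e-09/-1.234e+00) = 31.686328
iter 5: u=1.173598  f(a)=-1.421e-14  f'(a)=-1.234e+00  a ← 31.686328 − (-1.421e-14/-1.234e+00) = 31.686328
converged: |Δa| < 1e-12 after 5 iterations
sag = a·(cosh(S/(2a)) − 1) = 31.686328·(cosh(1.173598) − 1) = 24.443743
T_max/T_min = cosh(S/(2a)) = 1.771429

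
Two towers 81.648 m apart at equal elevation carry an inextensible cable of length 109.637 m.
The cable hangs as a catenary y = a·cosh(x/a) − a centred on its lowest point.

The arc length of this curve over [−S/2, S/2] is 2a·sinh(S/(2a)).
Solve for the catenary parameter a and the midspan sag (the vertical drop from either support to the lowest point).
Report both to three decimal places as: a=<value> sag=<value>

a=29.827 sag=32.581

seed: a₀ = √(S³/(24(L−S))) = √(81.648³/(24·27.989)) = 28.465513
iter 1: u=1.434156  f(a)=+3.023e+00  f'(a)=-2.402e+00  a ← 28.465513 − (+3.023e+00/-2.402e+00) = 29.724309
iter 2: u=1.373421  f(a)=+2.121e-01  f'(a)=-2.076e+00  a ← 29.724309 − (+2.121e-01/-2.076e+00) = 29.826506
iter 3: u=1.368715  f(a)=+1.218e-03  f'(a)=-2.052e+00  a ← 29.826506 − (+1.218e-03/-2.052e+00) = 29.827099
iter 4: u=1.368688  f(a)=+4.070e-08  f'(a)=-2.052e+00  a ← 29.827099 − (+4.070e-08/-2.052e+00) = 29.827099
iter 5: u=1.368688  f(a)=+1.421e-14  f'(a)=-2.052e+00  a ← 29.827099 − (+1.421e-14/-2.052e+00) = 29.827099
converged: |Δa| < 1e-12 after 5 iterations
sag = a·(cosh(S/(2a)) − 1) = 29.827099·(cosh(1.368688) − 1) = 32.580623
T_max/T_min = cosh(S/(2a)) = 2.092316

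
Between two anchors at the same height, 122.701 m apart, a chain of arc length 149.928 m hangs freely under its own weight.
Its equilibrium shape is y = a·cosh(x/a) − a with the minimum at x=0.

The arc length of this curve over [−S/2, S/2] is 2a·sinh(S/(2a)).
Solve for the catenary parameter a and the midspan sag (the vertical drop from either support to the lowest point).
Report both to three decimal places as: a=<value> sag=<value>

seed: a₀ = √(S³/(24(L−S))) = √(122.701³/(24·27.227)) = 53.169997
iter 1: u=1.153856  f(a)=+1.871e+00  f'(a)=-1.167e+00  a ← 53.169997 − (+1.871e+00/-1.167e+00) = 54.773057
iter 2: u=1.120085  f(a)=+8.795e-02  f'(a)=-1.060e+00  a ← 54.773057 − (+8.795e-02/-1.060e+00) = 54.856048
iter 3: u=1.118391  f(a)=+2.156e-04  f'(a)=-1.055e+00  a ← 54.856048 − (+2.156e-04/-1.055e+00) = 54.856252
iter 4: u=1.118387  f(a)=+1.302e-09  f'(a)=-1.055e+00  a ← 54.856252 − (+1.302e-09/-1.055e+00) = 54.856252
iter 5: u=1.118387  f(a)=+2.842e-14  f'(a)=-1.055e+00  a ← 54.856252 − (+2.842e-14/-1.055e+00) = 54.856252
converged: |Δa| < 1e-12 after 5 iterations
sag = a·(cosh(S/(2a)) − 1) = 54.856252·(cosh(1.118387) − 1) = 38.035134
T_max/T_min = cosh(S/(2a)) = 1.693360

a=54.856 sag=38.035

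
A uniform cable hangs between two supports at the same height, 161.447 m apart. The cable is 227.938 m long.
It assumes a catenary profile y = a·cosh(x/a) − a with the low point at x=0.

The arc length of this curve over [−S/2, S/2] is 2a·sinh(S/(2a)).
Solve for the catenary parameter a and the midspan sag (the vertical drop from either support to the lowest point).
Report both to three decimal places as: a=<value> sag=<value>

seed: a₀ = √(S³/(24(L−S))) = √(161.447³/(24·66.491)) = 51.352065
iter 1: u=1.571962  f(a)=+8.715e+00  f'(a)=-3.289e+00  a ← 51.352065 − (+8.715e+00/-3.289e+00) = 54.002232
iter 2: u=1.494818  f(a)=+7.201e-01  f'(a)=-2.766e+00  a ← 54.002232 − (+7.201e-01/-2.766e+00) = 54.262611
iter 3: u=1.487645  f(a)=+5.895e-03  f'(a)=-2.721e+00  a ← 54.262611 − (+5.895e-03/-2.721e+00) = 54.264777
iter 4: u=1.487586  f(a)=+4.022e-07  f'(a)=-2.720e+00  a ← 54.264777 − (+4.022e-07/-2.720e+00) = 54.264778
iter 5: u=1.487586  f(a)=+2.842e-14  f'(a)=-2.720e+00  a ← 54.264778 − (+2.842e-14/-2.720e+00) = 54.264778
converged: |Δa| < 1e-12 after 5 iterations
sag = a·(cosh(S/(2a)) − 1) = 54.264778·(cosh(1.487586) − 1) = 71.963583
T_max/T_min = cosh(S/(2a)) = 2.326156

a=54.265 sag=71.964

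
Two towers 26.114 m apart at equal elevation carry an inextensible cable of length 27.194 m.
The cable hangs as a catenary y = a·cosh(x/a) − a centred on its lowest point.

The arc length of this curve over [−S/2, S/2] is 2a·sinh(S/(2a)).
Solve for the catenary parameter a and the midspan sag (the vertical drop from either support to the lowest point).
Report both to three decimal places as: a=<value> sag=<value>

a=26.373 sag=3.299

seed: a₀ = √(S³/(24(L−S))) = √(26.114³/(24·1.080)) = 26.211544
iter 1: u=0.498139  f(a)=+1.348e-02  f'(a)=-8.447e-02  a ← 26.211544 − (+1.348e-02/-8.447e-02) = 26.371118
iter 2: u=0.495125  f(a)=+1.241e-04  f'(a)=-8.292e-02  a ← 26.371118 − (+1.241e-04/-8.292e-02) = 26.372614
iter 3: u=0.495097  f(a)=+1.073e-08  f'(a)=-8.291e-02  a ← 26.372614 − (+1.073e-08/-8.291e-02) = 26.372615
iter 4: u=0.495097  f(a)=+0.000e+00  f'(a)=-8.291e-02  a ← 26.372615 − (+0.000e+00/-8.291e-02) = 26.372615
converged: |Δa| < 1e-12 after 4 iterations
sag = a·(cosh(S/(2a)) − 1) = 26.372615·(cosh(0.495097) − 1) = 3.298806
T_max/T_min = cosh(S/(2a)) = 1.125085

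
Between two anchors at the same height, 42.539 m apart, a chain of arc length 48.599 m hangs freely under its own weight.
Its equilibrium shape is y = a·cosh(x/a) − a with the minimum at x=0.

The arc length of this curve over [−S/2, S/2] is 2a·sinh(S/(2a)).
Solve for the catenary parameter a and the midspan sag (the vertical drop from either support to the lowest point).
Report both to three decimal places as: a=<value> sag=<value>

a=23.482 sag=10.310

seed: a₀ = √(S³/(24(L−S))) = √(42.539³/(24·6.060)) = 23.005887
iter 1: u=0.924524  f(a)=+2.643e-01  f'(a)=-5.732e-01  a ← 23.005887 − (+2.643e-01/-5.732e-01) = 23.466981
iter 2: u=0.906359  f(a)=+8.156e-03  f'(a)=-5.384e-01  a ← 23.466981 − (+8.156e-03/-5.384e-01) = 23.482130
iter 3: u=0.905774  f(a)=+8.312e-06  f'(a)=-5.373e-01  a ← 23.482130 − (+8.312e-06/-5.373e-01) = 23.482146
iter 4: u=0.905773  f(a)=+8.647e-12  f'(a)=-5.373e-01  a ← 23.482146 − (+8.647e-12/-5.373e-01) = 23.482146
converged: |Δa| < 1e-12 after 4 iterations
sag = a·(cosh(S/(2a)) − 1) = 23.482146·(cosh(0.905773) − 1) = 10.309523
T_max/T_min = cosh(S/(2a)) = 1.439037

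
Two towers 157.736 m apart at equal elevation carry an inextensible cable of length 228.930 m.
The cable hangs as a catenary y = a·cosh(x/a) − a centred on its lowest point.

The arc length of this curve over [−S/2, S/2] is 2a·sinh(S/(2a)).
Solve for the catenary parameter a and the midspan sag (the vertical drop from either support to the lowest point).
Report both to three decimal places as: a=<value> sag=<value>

a=50.883 sag=74.382

seed: a₀ = √(S³/(24(L−S))) = √(157.736³/(24·71.194)) = 47.925750
iter 1: u=1.645629  f(a)=+1.029e+01  f'(a)=-3.857e+00  a ← 47.925750 − (+1.029e+01/-3.857e+00) = 50.592171
iter 2: u=1.558897  f(a)=+9.208e-01  f'(a)=-3.195e+00  a ← 50.592171 − (+9.208e-01/-3.195e+00) = 50.880364
iter 3: u=1.550068  f(a)=+8.982e-03  f'(a)=-3.133e+00  a ← 50.880364 − (+8.982e-03/-3.133e+00) = 50.883231
iter 4: u=1.549980  f(a)=+8.732e-07  f'(a)=-3.132e+00  a ← 50.883231 − (+8.732e-07/-3.132e+00) = 50.883231
iter 5: u=1.549980  f(a)=+5.684e-14  f'(a)=-3.132e+00  a ← 50.883231 − (+5.684e-14/-3.132e+00) = 50.883231
converged: |Δa| < 1e-12 after 5 iterations
sag = a·(cosh(S/(2a)) − 1) = 50.883231·(cosh(1.549980) − 1) = 74.381846
T_max/T_min = cosh(S/(2a)) = 2.461815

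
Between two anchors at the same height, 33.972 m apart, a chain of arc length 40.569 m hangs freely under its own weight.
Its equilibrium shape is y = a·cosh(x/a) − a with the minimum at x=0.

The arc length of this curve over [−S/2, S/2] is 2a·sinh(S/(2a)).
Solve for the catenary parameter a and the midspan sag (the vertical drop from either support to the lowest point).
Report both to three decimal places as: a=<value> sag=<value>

seed: a₀ = √(S³/(24(L−S))) = √(33.972³/(24·6.597)) = 15.736307
iter 1: u=1.079415  f(a)=+3.952e-01  f'(a)=-9.403e-01  a ← 15.736307 − (+3.952e-01/-9.403e-01) = 16.156557
iter 2: u=1.051338  f(a)=+1.638e-02  f'(a)=-8.638e-01  a ← 16.156557 − (+1.638e-02/-8.638e-01) = 16.175523
iter 3: u=1.050105  f(a)=+3.086e-05  f'(a)=-8.605e-01  a ← 16.175523 − (+3.086e-05/-8.605e-01) = 16.175559
iter 4: u=1.050103  f(a)=+1.099e-10  f'(a)=-8.605e-01  a ← 16.175559 − (+1.099e-10/-8.605e-01) = 16.175559
iter 5: u=1.050103  f(a)=+0.000e+00  f'(a)=-8.605e-01  a ← 16.175559 − (+0.000e+00/-8.605e-01) = 16.175559
converged: |Δa| < 1e-12 after 5 iterations
sag = a·(cosh(S/(2a)) − 1) = 16.175559·(cosh(1.050103) − 1) = 9.768798
T_max/T_min = cosh(S/(2a)) = 1.603923

a=16.176 sag=9.769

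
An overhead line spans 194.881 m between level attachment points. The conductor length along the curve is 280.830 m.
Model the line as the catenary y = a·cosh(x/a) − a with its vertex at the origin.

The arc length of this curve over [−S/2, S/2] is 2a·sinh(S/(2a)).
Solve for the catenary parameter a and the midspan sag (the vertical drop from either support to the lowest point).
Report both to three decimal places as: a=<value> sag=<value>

seed: a₀ = √(S³/(24(L−S))) = √(194.881³/(24·85.949)) = 59.900192
iter 1: u=1.626714  f(a)=+1.212e+01  f'(a)=-3.705e+00  a ← 59.900192 − (+1.212e+01/-3.705e+00) = 63.170618
iter 2: u=1.542497  f(a)=+1.063e+00  f'(a)=-3.081e+00  a ← 63.170618 − (+1.063e+00/-3.081e+00) = 63.515682
iter 3: u=1.534117  f(a)=+9.921e-03  f'(a)=-3.023e+00  a ← 63.515682 − (+9.921e-03/-3.023e+00) = 63.518964
iter 4: u=1.534038  f(a)=+8.821e-07  f'(a)=-3.023e+00  a ← 63.518964 − (+8.821e-07/-3.023e+00) = 63.518964
iter 5: u=1.534038  f(a)=+0.000e+00  f'(a)=-3.023e+00  a ← 63.518964 − (+0.000e+00/-3.023e+00) = 63.518964
converged: |Δa| < 1e-12 after 5 iterations
sag = a·(cosh(S/(2a)) − 1) = 63.518964·(cosh(1.534038) − 1) = 90.594731
T_max/T_min = cosh(S/(2a)) = 2.426263

a=63.519 sag=90.595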